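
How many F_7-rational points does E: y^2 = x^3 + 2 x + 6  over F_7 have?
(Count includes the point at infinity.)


For each x in F_7, count y with y^2 = x^3 + 2 x + 6 mod 7:
  x = 1: RHS = 2, y in [3, 4]  -> 2 point(s)
  x = 2: RHS = 4, y in [2, 5]  -> 2 point(s)
  x = 3: RHS = 4, y in [2, 5]  -> 2 point(s)
  x = 4: RHS = 1, y in [1, 6]  -> 2 point(s)
  x = 5: RHS = 1, y in [1, 6]  -> 2 point(s)
Affine points: 10. Add the point at infinity: total = 11.

#E(F_7) = 11


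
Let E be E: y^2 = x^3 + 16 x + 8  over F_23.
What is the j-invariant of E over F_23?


Delta = -16(4 a^3 + 27 b^2) mod 23 = 8
-1728 * (4 a)^3 = -1728 * (4*16)^3 mod 23 = 7
j = 7 * 8^(-1) mod 23 = 21

j = 21 (mod 23)


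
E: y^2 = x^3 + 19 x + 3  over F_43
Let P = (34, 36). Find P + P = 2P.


Doubling: s = (3 x1^2 + a) / (2 y1)
s = (3*34^2 + 19) / (2*36) mod 43 = 12
x3 = s^2 - 2 x1 mod 43 = 12^2 - 2*34 = 33
y3 = s (x1 - x3) - y1 mod 43 = 12 * (34 - 33) - 36 = 19

2P = (33, 19)


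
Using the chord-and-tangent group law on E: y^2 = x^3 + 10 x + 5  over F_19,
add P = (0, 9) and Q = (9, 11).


P != Q, so use the chord formula.
s = (y2 - y1) / (x2 - x1) = (2) / (9) mod 19 = 15
x3 = s^2 - x1 - x2 mod 19 = 15^2 - 0 - 9 = 7
y3 = s (x1 - x3) - y1 mod 19 = 15 * (0 - 7) - 9 = 0

P + Q = (7, 0)


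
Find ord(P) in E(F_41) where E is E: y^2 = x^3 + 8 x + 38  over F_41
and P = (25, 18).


Compute successive multiples of P until we hit O:
  1P = (25, 18)
  2P = (34, 34)
  3P = (13, 17)
  4P = (5, 11)
  5P = (2, 29)
  6P = (35, 26)
  7P = (21, 18)
  8P = (36, 23)
  ... (continuing to 33P)
  33P = O

ord(P) = 33


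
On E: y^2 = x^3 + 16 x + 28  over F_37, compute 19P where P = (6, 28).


k = 19 = 10011_2 (binary, LSB first: 11001)
Double-and-add from P = (6, 28):
  bit 0 = 1: acc = O + (6, 28) = (6, 28)
  bit 1 = 1: acc = (6, 28) + (35, 32) = (24, 18)
  bit 2 = 0: acc unchanged = (24, 18)
  bit 3 = 0: acc unchanged = (24, 18)
  bit 4 = 1: acc = (24, 18) + (31, 7) = (26, 1)

19P = (26, 1)


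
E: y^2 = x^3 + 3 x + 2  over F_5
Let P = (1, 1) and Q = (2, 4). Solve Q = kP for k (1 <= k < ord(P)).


Enumerate multiples of P until we hit Q = (2, 4):
  1P = (1, 1)
  2P = (2, 1)
  3P = (2, 4)
Match found at i = 3.

k = 3


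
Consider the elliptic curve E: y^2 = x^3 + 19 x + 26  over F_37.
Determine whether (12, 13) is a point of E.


Check whether y^2 = x^3 + 19 x + 26 (mod 37) for (x, y) = (12, 13).
LHS: y^2 = 13^2 mod 37 = 21
RHS: x^3 + 19 x + 26 = 12^3 + 19*12 + 26 mod 37 = 21
LHS = RHS

Yes, on the curve


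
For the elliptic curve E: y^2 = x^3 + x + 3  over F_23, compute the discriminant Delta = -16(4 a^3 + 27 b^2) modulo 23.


4 a^3 + 27 b^2 = 4*1^3 + 27*3^2 = 4 + 243 = 247
Delta = -16 * (247) = -3952
Delta mod 23 = 4

Delta = 4 (mod 23)


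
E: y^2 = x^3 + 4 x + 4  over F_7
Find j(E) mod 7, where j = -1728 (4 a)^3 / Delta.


Delta = -16(4 a^3 + 27 b^2) mod 7 = 3
-1728 * (4 a)^3 = -1728 * (4*4)^3 mod 7 = 1
j = 1 * 3^(-1) mod 7 = 5

j = 5 (mod 7)


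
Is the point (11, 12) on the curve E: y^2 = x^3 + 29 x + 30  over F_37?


Check whether y^2 = x^3 + 29 x + 30 (mod 37) for (x, y) = (11, 12).
LHS: y^2 = 12^2 mod 37 = 33
RHS: x^3 + 29 x + 30 = 11^3 + 29*11 + 30 mod 37 = 15
LHS != RHS

No, not on the curve


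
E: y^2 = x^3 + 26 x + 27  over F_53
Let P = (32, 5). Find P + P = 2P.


Doubling: s = (3 x1^2 + a) / (2 y1)
s = (3*32^2 + 26) / (2*5) mod 53 = 13
x3 = s^2 - 2 x1 mod 53 = 13^2 - 2*32 = 52
y3 = s (x1 - x3) - y1 mod 53 = 13 * (32 - 52) - 5 = 0

2P = (52, 0)


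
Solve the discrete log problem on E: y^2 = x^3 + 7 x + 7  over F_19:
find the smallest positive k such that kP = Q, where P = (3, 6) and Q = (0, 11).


Enumerate multiples of P until we hit Q = (0, 11):
  1P = (3, 6)
  2P = (11, 3)
  3P = (9, 1)
  4P = (4, 17)
  5P = (0, 8)
  6P = (8, 10)
  7P = (17, 17)
  8P = (16, 15)
  9P = (7, 0)
  10P = (16, 4)
  11P = (17, 2)
  12P = (8, 9)
  13P = (0, 11)
Match found at i = 13.

k = 13


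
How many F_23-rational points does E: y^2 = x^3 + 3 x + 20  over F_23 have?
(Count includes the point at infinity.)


For each x in F_23, count y with y^2 = x^3 + 3 x + 20 mod 23:
  x = 1: RHS = 1, y in [1, 22]  -> 2 point(s)
  x = 4: RHS = 4, y in [2, 21]  -> 2 point(s)
  x = 6: RHS = 1, y in [1, 22]  -> 2 point(s)
  x = 7: RHS = 16, y in [4, 19]  -> 2 point(s)
  x = 8: RHS = 4, y in [2, 21]  -> 2 point(s)
  x = 11: RHS = 4, y in [2, 21]  -> 2 point(s)
  x = 12: RHS = 13, y in [6, 17]  -> 2 point(s)
  x = 13: RHS = 2, y in [5, 18]  -> 2 point(s)
  x = 14: RHS = 0, y in [0]  -> 1 point(s)
  x = 15: RHS = 13, y in [6, 17]  -> 2 point(s)
  x = 16: RHS = 1, y in [1, 22]  -> 2 point(s)
  x = 17: RHS = 16, y in [4, 19]  -> 2 point(s)
  x = 18: RHS = 18, y in [8, 15]  -> 2 point(s)
  x = 19: RHS = 13, y in [6, 17]  -> 2 point(s)
  x = 21: RHS = 6, y in [11, 12]  -> 2 point(s)
  x = 22: RHS = 16, y in [4, 19]  -> 2 point(s)
Affine points: 31. Add the point at infinity: total = 32.

#E(F_23) = 32


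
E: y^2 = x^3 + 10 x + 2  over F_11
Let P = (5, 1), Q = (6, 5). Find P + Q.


P != Q, so use the chord formula.
s = (y2 - y1) / (x2 - x1) = (4) / (1) mod 11 = 4
x3 = s^2 - x1 - x2 mod 11 = 4^2 - 5 - 6 = 5
y3 = s (x1 - x3) - y1 mod 11 = 4 * (5 - 5) - 1 = 10

P + Q = (5, 10)


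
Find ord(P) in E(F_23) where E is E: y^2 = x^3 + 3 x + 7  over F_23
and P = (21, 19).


Compute successive multiples of P until we hit O:
  1P = (21, 19)
  2P = (5, 20)
  3P = (5, 3)
  4P = (21, 4)
  5P = O

ord(P) = 5


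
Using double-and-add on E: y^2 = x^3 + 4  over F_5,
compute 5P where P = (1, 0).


k = 5 = 101_2 (binary, LSB first: 101)
Double-and-add from P = (1, 0):
  bit 0 = 1: acc = O + (1, 0) = (1, 0)
  bit 1 = 0: acc unchanged = (1, 0)
  bit 2 = 1: acc = (1, 0) + O = (1, 0)

5P = (1, 0)


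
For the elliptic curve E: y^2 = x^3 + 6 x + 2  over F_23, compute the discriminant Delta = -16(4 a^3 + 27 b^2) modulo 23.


4 a^3 + 27 b^2 = 4*6^3 + 27*2^2 = 864 + 108 = 972
Delta = -16 * (972) = -15552
Delta mod 23 = 19

Delta = 19 (mod 23)


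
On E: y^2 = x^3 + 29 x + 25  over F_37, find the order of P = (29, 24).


Compute successive multiples of P until we hit O:
  1P = (29, 24)
  2P = (5, 31)
  3P = (30, 21)
  4P = (24, 35)
  5P = (14, 17)
  6P = (35, 25)
  7P = (9, 4)
  8P = (0, 5)
  ... (continuing to 43P)
  43P = O

ord(P) = 43


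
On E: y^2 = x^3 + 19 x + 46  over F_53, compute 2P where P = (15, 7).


Doubling: s = (3 x1^2 + a) / (2 y1)
s = (3*15^2 + 19) / (2*7) mod 53 = 42
x3 = s^2 - 2 x1 mod 53 = 42^2 - 2*15 = 38
y3 = s (x1 - x3) - y1 mod 53 = 42 * (15 - 38) - 7 = 34

2P = (38, 34)


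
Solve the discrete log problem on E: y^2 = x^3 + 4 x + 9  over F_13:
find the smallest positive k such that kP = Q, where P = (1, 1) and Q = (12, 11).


Enumerate multiples of P until we hit Q = (12, 11):
  1P = (1, 1)
  2P = (7, 4)
  3P = (2, 5)
  4P = (0, 3)
  5P = (3, 3)
  6P = (10, 3)
  7P = (12, 11)
Match found at i = 7.

k = 7


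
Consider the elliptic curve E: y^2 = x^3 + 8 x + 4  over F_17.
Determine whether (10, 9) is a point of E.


Check whether y^2 = x^3 + 8 x + 4 (mod 17) for (x, y) = (10, 9).
LHS: y^2 = 9^2 mod 17 = 13
RHS: x^3 + 8 x + 4 = 10^3 + 8*10 + 4 mod 17 = 13
LHS = RHS

Yes, on the curve


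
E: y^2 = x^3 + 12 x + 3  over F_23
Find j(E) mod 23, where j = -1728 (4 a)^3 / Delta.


Delta = -16(4 a^3 + 27 b^2) mod 23 = 14
-1728 * (4 a)^3 = -1728 * (4*12)^3 mod 23 = 22
j = 22 * 14^(-1) mod 23 = 18

j = 18 (mod 23)


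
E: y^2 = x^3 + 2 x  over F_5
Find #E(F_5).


For each x in F_5, count y with y^2 = x^3 + 2 x + 0 mod 5:
  x = 0: RHS = 0, y in [0]  -> 1 point(s)
Affine points: 1. Add the point at infinity: total = 2.

#E(F_5) = 2


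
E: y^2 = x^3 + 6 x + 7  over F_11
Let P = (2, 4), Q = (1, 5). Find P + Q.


P != Q, so use the chord formula.
s = (y2 - y1) / (x2 - x1) = (1) / (10) mod 11 = 10
x3 = s^2 - x1 - x2 mod 11 = 10^2 - 2 - 1 = 9
y3 = s (x1 - x3) - y1 mod 11 = 10 * (2 - 9) - 4 = 3

P + Q = (9, 3)


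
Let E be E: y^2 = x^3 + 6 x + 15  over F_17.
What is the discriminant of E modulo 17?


4 a^3 + 27 b^2 = 4*6^3 + 27*15^2 = 864 + 6075 = 6939
Delta = -16 * (6939) = -111024
Delta mod 17 = 3

Delta = 3 (mod 17)


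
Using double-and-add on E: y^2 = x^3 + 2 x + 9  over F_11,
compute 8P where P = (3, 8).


k = 8 = 1000_2 (binary, LSB first: 0001)
Double-and-add from P = (3, 8):
  bit 0 = 0: acc unchanged = O
  bit 1 = 0: acc unchanged = O
  bit 2 = 0: acc unchanged = O
  bit 3 = 1: acc = O + (3, 3) = (3, 3)

8P = (3, 3)


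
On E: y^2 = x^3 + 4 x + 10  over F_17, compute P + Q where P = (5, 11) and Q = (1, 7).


P != Q, so use the chord formula.
s = (y2 - y1) / (x2 - x1) = (13) / (13) mod 17 = 1
x3 = s^2 - x1 - x2 mod 17 = 1^2 - 5 - 1 = 12
y3 = s (x1 - x3) - y1 mod 17 = 1 * (5 - 12) - 11 = 16

P + Q = (12, 16)


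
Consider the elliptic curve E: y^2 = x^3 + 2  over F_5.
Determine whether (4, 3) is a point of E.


Check whether y^2 = x^3 + 0 x + 2 (mod 5) for (x, y) = (4, 3).
LHS: y^2 = 3^2 mod 5 = 4
RHS: x^3 + 0 x + 2 = 4^3 + 0*4 + 2 mod 5 = 1
LHS != RHS

No, not on the curve


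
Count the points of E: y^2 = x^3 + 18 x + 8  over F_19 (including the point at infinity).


For each x in F_19, count y with y^2 = x^3 + 18 x + 8 mod 19:
  x = 4: RHS = 11, y in [7, 12]  -> 2 point(s)
  x = 6: RHS = 9, y in [3, 16]  -> 2 point(s)
  x = 9: RHS = 6, y in [5, 14]  -> 2 point(s)
  x = 11: RHS = 17, y in [6, 13]  -> 2 point(s)
  x = 13: RHS = 7, y in [8, 11]  -> 2 point(s)
  x = 15: RHS = 5, y in [9, 10]  -> 2 point(s)
Affine points: 12. Add the point at infinity: total = 13.

#E(F_19) = 13


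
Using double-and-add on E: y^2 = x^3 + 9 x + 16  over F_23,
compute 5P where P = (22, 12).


k = 5 = 101_2 (binary, LSB first: 101)
Double-and-add from P = (22, 12):
  bit 0 = 1: acc = O + (22, 12) = (22, 12)
  bit 1 = 0: acc unchanged = (22, 12)
  bit 2 = 1: acc = (22, 12) + (0, 19) = (4, 22)

5P = (4, 22)


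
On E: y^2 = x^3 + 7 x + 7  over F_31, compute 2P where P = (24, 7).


Doubling: s = (3 x1^2 + a) / (2 y1)
s = (3*24^2 + 7) / (2*7) mod 31 = 11
x3 = s^2 - 2 x1 mod 31 = 11^2 - 2*24 = 11
y3 = s (x1 - x3) - y1 mod 31 = 11 * (24 - 11) - 7 = 12

2P = (11, 12)


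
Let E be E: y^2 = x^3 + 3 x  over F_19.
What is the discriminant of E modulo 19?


4 a^3 + 27 b^2 = 4*3^3 + 27*0^2 = 108 + 0 = 108
Delta = -16 * (108) = -1728
Delta mod 19 = 1

Delta = 1 (mod 19)


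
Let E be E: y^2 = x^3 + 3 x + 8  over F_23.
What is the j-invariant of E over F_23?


Delta = -16(4 a^3 + 27 b^2) mod 23 = 18
-1728 * (4 a)^3 = -1728 * (4*3)^3 mod 23 = 14
j = 14 * 18^(-1) mod 23 = 11

j = 11 (mod 23)


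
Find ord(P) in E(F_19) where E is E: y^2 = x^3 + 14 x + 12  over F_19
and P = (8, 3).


Compute successive multiples of P until we hit O:
  1P = (8, 3)
  2P = (8, 16)
  3P = O

ord(P) = 3


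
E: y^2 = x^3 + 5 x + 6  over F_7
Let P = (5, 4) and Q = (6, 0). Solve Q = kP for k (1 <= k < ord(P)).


Enumerate multiples of P until we hit Q = (6, 0):
  1P = (5, 4)
  2P = (6, 0)
Match found at i = 2.

k = 2


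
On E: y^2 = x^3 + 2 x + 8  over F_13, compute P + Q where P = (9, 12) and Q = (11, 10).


P != Q, so use the chord formula.
s = (y2 - y1) / (x2 - x1) = (11) / (2) mod 13 = 12
x3 = s^2 - x1 - x2 mod 13 = 12^2 - 9 - 11 = 7
y3 = s (x1 - x3) - y1 mod 13 = 12 * (9 - 7) - 12 = 12

P + Q = (7, 12)


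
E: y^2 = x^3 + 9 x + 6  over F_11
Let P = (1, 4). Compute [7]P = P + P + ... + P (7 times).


k = 7 = 111_2 (binary, LSB first: 111)
Double-and-add from P = (1, 4):
  bit 0 = 1: acc = O + (1, 4) = (1, 4)
  bit 1 = 1: acc = (1, 4) + (3, 4) = (7, 7)
  bit 2 = 1: acc = (7, 7) + (6, 10) = (7, 4)

7P = (7, 4)


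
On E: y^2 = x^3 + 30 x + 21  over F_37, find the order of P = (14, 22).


Compute successive multiples of P until we hit O:
  1P = (14, 22)
  2P = (16, 34)
  3P = (6, 26)
  4P = (8, 12)
  5P = (26, 32)
  6P = (9, 13)
  7P = (35, 29)
  8P = (21, 25)
  ... (continuing to 18P)
  18P = O

ord(P) = 18


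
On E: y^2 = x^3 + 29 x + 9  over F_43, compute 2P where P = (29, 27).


Doubling: s = (3 x1^2 + a) / (2 y1)
s = (3*29^2 + 29) / (2*27) mod 43 = 17
x3 = s^2 - 2 x1 mod 43 = 17^2 - 2*29 = 16
y3 = s (x1 - x3) - y1 mod 43 = 17 * (29 - 16) - 27 = 22

2P = (16, 22)


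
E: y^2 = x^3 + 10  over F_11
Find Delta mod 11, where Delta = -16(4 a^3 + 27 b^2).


4 a^3 + 27 b^2 = 4*0^3 + 27*10^2 = 0 + 2700 = 2700
Delta = -16 * (2700) = -43200
Delta mod 11 = 8

Delta = 8 (mod 11)


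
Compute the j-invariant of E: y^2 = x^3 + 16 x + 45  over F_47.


Delta = -16(4 a^3 + 27 b^2) mod 47 = 33
-1728 * (4 a)^3 = -1728 * (4*16)^3 mod 47 = 40
j = 40 * 33^(-1) mod 47 = 24

j = 24 (mod 47)


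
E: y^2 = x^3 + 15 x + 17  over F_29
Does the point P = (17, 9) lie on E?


Check whether y^2 = x^3 + 15 x + 17 (mod 29) for (x, y) = (17, 9).
LHS: y^2 = 9^2 mod 29 = 23
RHS: x^3 + 15 x + 17 = 17^3 + 15*17 + 17 mod 29 = 23
LHS = RHS

Yes, on the curve


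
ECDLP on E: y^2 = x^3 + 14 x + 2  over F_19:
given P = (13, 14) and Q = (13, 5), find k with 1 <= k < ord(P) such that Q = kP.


Enumerate multiples of P until we hit Q = (13, 5):
  1P = (13, 14)
  2P = (2, 0)
  3P = (13, 5)
Match found at i = 3.

k = 3


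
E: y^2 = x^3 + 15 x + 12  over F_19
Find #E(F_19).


For each x in F_19, count y with y^2 = x^3 + 15 x + 12 mod 19:
  x = 1: RHS = 9, y in [3, 16]  -> 2 point(s)
  x = 7: RHS = 4, y in [2, 17]  -> 2 point(s)
  x = 8: RHS = 17, y in [6, 13]  -> 2 point(s)
  x = 11: RHS = 7, y in [8, 11]  -> 2 point(s)
  x = 12: RHS = 1, y in [1, 18]  -> 2 point(s)
  x = 16: RHS = 16, y in [4, 15]  -> 2 point(s)
Affine points: 12. Add the point at infinity: total = 13.

#E(F_19) = 13


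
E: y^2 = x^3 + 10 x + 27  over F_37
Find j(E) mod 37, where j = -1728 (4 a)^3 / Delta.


Delta = -16(4 a^3 + 27 b^2) mod 37 = 26
-1728 * (4 a)^3 = -1728 * (4*10)^3 mod 37 = 1
j = 1 * 26^(-1) mod 37 = 10

j = 10 (mod 37)


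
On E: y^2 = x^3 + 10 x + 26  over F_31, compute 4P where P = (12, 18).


k = 4 = 100_2 (binary, LSB first: 001)
Double-and-add from P = (12, 18):
  bit 0 = 0: acc unchanged = O
  bit 1 = 0: acc unchanged = O
  bit 2 = 1: acc = O + (13, 11) = (13, 11)

4P = (13, 11)


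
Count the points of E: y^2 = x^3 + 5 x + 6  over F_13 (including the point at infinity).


For each x in F_13, count y with y^2 = x^3 + 5 x + 6 mod 13:
  x = 1: RHS = 12, y in [5, 8]  -> 2 point(s)
  x = 3: RHS = 9, y in [3, 10]  -> 2 point(s)
  x = 4: RHS = 12, y in [5, 8]  -> 2 point(s)
  x = 5: RHS = 0, y in [0]  -> 1 point(s)
  x = 8: RHS = 12, y in [5, 8]  -> 2 point(s)
  x = 9: RHS = 0, y in [0]  -> 1 point(s)
  x = 10: RHS = 3, y in [4, 9]  -> 2 point(s)
  x = 11: RHS = 1, y in [1, 12]  -> 2 point(s)
  x = 12: RHS = 0, y in [0]  -> 1 point(s)
Affine points: 15. Add the point at infinity: total = 16.

#E(F_13) = 16


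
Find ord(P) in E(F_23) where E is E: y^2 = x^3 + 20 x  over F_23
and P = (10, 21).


Compute successive multiples of P until we hit O:
  1P = (10, 21)
  2P = (9, 14)
  3P = (7, 0)
  4P = (9, 9)
  5P = (10, 2)
  6P = O

ord(P) = 6


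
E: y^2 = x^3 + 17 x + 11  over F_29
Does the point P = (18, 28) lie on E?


Check whether y^2 = x^3 + 17 x + 11 (mod 29) for (x, y) = (18, 28).
LHS: y^2 = 28^2 mod 29 = 1
RHS: x^3 + 17 x + 11 = 18^3 + 17*18 + 11 mod 29 = 1
LHS = RHS

Yes, on the curve


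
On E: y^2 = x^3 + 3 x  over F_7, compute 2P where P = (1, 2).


Doubling: s = (3 x1^2 + a) / (2 y1)
s = (3*1^2 + 3) / (2*2) mod 7 = 5
x3 = s^2 - 2 x1 mod 7 = 5^2 - 2*1 = 2
y3 = s (x1 - x3) - y1 mod 7 = 5 * (1 - 2) - 2 = 0

2P = (2, 0)


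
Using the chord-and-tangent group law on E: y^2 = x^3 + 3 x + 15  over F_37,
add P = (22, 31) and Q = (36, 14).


P != Q, so use the chord formula.
s = (y2 - y1) / (x2 - x1) = (20) / (14) mod 37 = 12
x3 = s^2 - x1 - x2 mod 37 = 12^2 - 22 - 36 = 12
y3 = s (x1 - x3) - y1 mod 37 = 12 * (22 - 12) - 31 = 15

P + Q = (12, 15)


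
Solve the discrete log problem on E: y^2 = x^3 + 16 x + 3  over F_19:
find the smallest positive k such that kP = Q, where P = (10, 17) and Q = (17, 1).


Enumerate multiples of P until we hit Q = (17, 1):
  1P = (10, 17)
  2P = (8, 15)
  3P = (2, 10)
  4P = (14, 8)
  5P = (6, 12)
  6P = (1, 18)
  7P = (12, 17)
  8P = (16, 2)
  9P = (4, 6)
  10P = (11, 16)
  11P = (18, 10)
  12P = (17, 1)
Match found at i = 12.

k = 12


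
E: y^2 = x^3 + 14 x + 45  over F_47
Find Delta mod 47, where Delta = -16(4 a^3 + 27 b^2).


4 a^3 + 27 b^2 = 4*14^3 + 27*45^2 = 10976 + 54675 = 65651
Delta = -16 * (65651) = -1050416
Delta mod 47 = 34

Delta = 34 (mod 47)


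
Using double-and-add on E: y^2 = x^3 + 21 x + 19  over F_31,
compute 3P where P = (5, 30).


k = 3 = 11_2 (binary, LSB first: 11)
Double-and-add from P = (5, 30):
  bit 0 = 1: acc = O + (5, 30) = (5, 30)
  bit 1 = 1: acc = (5, 30) + (0, 9) = (30, 20)

3P = (30, 20)


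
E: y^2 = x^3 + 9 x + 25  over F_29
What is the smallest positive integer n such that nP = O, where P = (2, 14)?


Compute successive multiples of P until we hit O:
  1P = (2, 14)
  2P = (2, 15)
  3P = O

ord(P) = 3


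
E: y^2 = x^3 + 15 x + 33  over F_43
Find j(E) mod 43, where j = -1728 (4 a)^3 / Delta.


Delta = -16(4 a^3 + 27 b^2) mod 43 = 4
-1728 * (4 a)^3 = -1728 * (4*15)^3 mod 43 = 41
j = 41 * 4^(-1) mod 43 = 21

j = 21 (mod 43)


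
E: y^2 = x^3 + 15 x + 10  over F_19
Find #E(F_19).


For each x in F_19, count y with y^2 = x^3 + 15 x + 10 mod 19:
  x = 1: RHS = 7, y in [8, 11]  -> 2 point(s)
  x = 3: RHS = 6, y in [5, 14]  -> 2 point(s)
  x = 4: RHS = 1, y in [1, 18]  -> 2 point(s)
  x = 5: RHS = 1, y in [1, 18]  -> 2 point(s)
  x = 9: RHS = 0, y in [0]  -> 1 point(s)
  x = 10: RHS = 1, y in [1, 18]  -> 2 point(s)
  x = 11: RHS = 5, y in [9, 10]  -> 2 point(s)
  x = 14: RHS = 0, y in [0]  -> 1 point(s)
  x = 15: RHS = 0, y in [0]  -> 1 point(s)
Affine points: 15. Add the point at infinity: total = 16.

#E(F_19) = 16


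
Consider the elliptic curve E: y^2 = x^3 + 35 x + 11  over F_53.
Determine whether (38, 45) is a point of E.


Check whether y^2 = x^3 + 35 x + 11 (mod 53) for (x, y) = (38, 45).
LHS: y^2 = 45^2 mod 53 = 11
RHS: x^3 + 35 x + 11 = 38^3 + 35*38 + 11 mod 53 = 33
LHS != RHS

No, not on the curve


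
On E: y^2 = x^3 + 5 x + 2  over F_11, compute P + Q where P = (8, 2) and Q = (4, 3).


P != Q, so use the chord formula.
s = (y2 - y1) / (x2 - x1) = (1) / (7) mod 11 = 8
x3 = s^2 - x1 - x2 mod 11 = 8^2 - 8 - 4 = 8
y3 = s (x1 - x3) - y1 mod 11 = 8 * (8 - 8) - 2 = 9

P + Q = (8, 9)


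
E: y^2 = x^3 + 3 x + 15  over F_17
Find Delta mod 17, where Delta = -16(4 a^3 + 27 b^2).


4 a^3 + 27 b^2 = 4*3^3 + 27*15^2 = 108 + 6075 = 6183
Delta = -16 * (6183) = -98928
Delta mod 17 = 12

Delta = 12 (mod 17)


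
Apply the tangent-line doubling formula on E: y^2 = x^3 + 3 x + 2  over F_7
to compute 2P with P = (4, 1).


Doubling: s = (3 x1^2 + a) / (2 y1)
s = (3*4^2 + 3) / (2*1) mod 7 = 1
x3 = s^2 - 2 x1 mod 7 = 1^2 - 2*4 = 0
y3 = s (x1 - x3) - y1 mod 7 = 1 * (4 - 0) - 1 = 3

2P = (0, 3)


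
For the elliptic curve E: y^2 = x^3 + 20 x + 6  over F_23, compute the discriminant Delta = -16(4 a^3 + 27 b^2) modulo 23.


4 a^3 + 27 b^2 = 4*20^3 + 27*6^2 = 32000 + 972 = 32972
Delta = -16 * (32972) = -527552
Delta mod 23 = 22

Delta = 22 (mod 23)


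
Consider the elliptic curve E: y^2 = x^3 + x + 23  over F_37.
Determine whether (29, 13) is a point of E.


Check whether y^2 = x^3 + 1 x + 23 (mod 37) for (x, y) = (29, 13).
LHS: y^2 = 13^2 mod 37 = 21
RHS: x^3 + 1 x + 23 = 29^3 + 1*29 + 23 mod 37 = 21
LHS = RHS

Yes, on the curve


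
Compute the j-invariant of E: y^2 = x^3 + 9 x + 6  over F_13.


Delta = -16(4 a^3 + 27 b^2) mod 13 = 10
-1728 * (4 a)^3 = -1728 * (4*9)^3 mod 13 = 12
j = 12 * 10^(-1) mod 13 = 9

j = 9 (mod 13)


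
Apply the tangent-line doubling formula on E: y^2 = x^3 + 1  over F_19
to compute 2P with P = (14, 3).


Doubling: s = (3 x1^2 + a) / (2 y1)
s = (3*14^2 + 0) / (2*3) mod 19 = 3
x3 = s^2 - 2 x1 mod 19 = 3^2 - 2*14 = 0
y3 = s (x1 - x3) - y1 mod 19 = 3 * (14 - 0) - 3 = 1

2P = (0, 1)


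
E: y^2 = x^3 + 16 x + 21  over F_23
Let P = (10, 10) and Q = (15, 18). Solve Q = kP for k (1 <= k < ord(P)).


Enumerate multiples of P until we hit Q = (15, 18):
  1P = (10, 10)
  2P = (7, 19)
  3P = (15, 5)
  4P = (22, 2)
  5P = (17, 10)
  6P = (19, 13)
  7P = (12, 20)
  8P = (3, 2)
  9P = (16, 16)
  10P = (21, 2)
  11P = (18, 0)
  12P = (21, 21)
  13P = (16, 7)
  14P = (3, 21)
  15P = (12, 3)
  16P = (19, 10)
  17P = (17, 13)
  18P = (22, 21)
  19P = (15, 18)
Match found at i = 19.

k = 19


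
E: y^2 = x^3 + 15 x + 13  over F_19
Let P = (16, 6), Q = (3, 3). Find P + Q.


P != Q, so use the chord formula.
s = (y2 - y1) / (x2 - x1) = (16) / (6) mod 19 = 9
x3 = s^2 - x1 - x2 mod 19 = 9^2 - 16 - 3 = 5
y3 = s (x1 - x3) - y1 mod 19 = 9 * (16 - 5) - 6 = 17

P + Q = (5, 17)


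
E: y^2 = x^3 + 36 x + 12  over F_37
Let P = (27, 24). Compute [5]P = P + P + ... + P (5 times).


k = 5 = 101_2 (binary, LSB first: 101)
Double-and-add from P = (27, 24):
  bit 0 = 1: acc = O + (27, 24) = (27, 24)
  bit 1 = 0: acc unchanged = (27, 24)
  bit 2 = 1: acc = (27, 24) + (10, 22) = (10, 15)

5P = (10, 15)


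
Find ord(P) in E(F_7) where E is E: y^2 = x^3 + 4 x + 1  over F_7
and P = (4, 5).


Compute successive multiples of P until we hit O:
  1P = (4, 5)
  2P = (0, 6)
  3P = (0, 1)
  4P = (4, 2)
  5P = O

ord(P) = 5


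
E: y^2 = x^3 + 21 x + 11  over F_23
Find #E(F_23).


For each x in F_23, count y with y^2 = x^3 + 21 x + 11 mod 23:
  x = 3: RHS = 9, y in [3, 20]  -> 2 point(s)
  x = 6: RHS = 8, y in [10, 13]  -> 2 point(s)
  x = 7: RHS = 18, y in [8, 15]  -> 2 point(s)
  x = 8: RHS = 1, y in [1, 22]  -> 2 point(s)
  x = 9: RHS = 9, y in [3, 20]  -> 2 point(s)
  x = 10: RHS = 2, y in [5, 18]  -> 2 point(s)
  x = 11: RHS = 9, y in [3, 20]  -> 2 point(s)
  x = 12: RHS = 13, y in [6, 17]  -> 2 point(s)
  x = 14: RHS = 13, y in [6, 17]  -> 2 point(s)
  x = 16: RHS = 4, y in [2, 21]  -> 2 point(s)
  x = 19: RHS = 1, y in [1, 22]  -> 2 point(s)
  x = 20: RHS = 13, y in [6, 17]  -> 2 point(s)
  x = 22: RHS = 12, y in [9, 14]  -> 2 point(s)
Affine points: 26. Add the point at infinity: total = 27.

#E(F_23) = 27


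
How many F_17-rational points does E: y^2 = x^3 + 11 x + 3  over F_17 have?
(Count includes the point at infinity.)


For each x in F_17, count y with y^2 = x^3 + 11 x + 3 mod 17:
  x = 1: RHS = 15, y in [7, 10]  -> 2 point(s)
  x = 2: RHS = 16, y in [4, 13]  -> 2 point(s)
  x = 4: RHS = 9, y in [3, 14]  -> 2 point(s)
  x = 5: RHS = 13, y in [8, 9]  -> 2 point(s)
  x = 6: RHS = 13, y in [8, 9]  -> 2 point(s)
  x = 7: RHS = 15, y in [7, 10]  -> 2 point(s)
  x = 8: RHS = 8, y in [5, 12]  -> 2 point(s)
  x = 9: RHS = 15, y in [7, 10]  -> 2 point(s)
  x = 10: RHS = 8, y in [5, 12]  -> 2 point(s)
  x = 16: RHS = 8, y in [5, 12]  -> 2 point(s)
Affine points: 20. Add the point at infinity: total = 21.

#E(F_17) = 21


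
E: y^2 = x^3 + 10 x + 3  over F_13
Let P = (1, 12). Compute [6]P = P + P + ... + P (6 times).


k = 6 = 110_2 (binary, LSB first: 011)
Double-and-add from P = (1, 12):
  bit 0 = 0: acc unchanged = O
  bit 1 = 1: acc = O + (11, 1) = (11, 1)
  bit 2 = 1: acc = (11, 1) + (8, 6) = (4, 9)

6P = (4, 9)


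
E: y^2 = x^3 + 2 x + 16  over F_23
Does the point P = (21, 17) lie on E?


Check whether y^2 = x^3 + 2 x + 16 (mod 23) for (x, y) = (21, 17).
LHS: y^2 = 17^2 mod 23 = 13
RHS: x^3 + 2 x + 16 = 21^3 + 2*21 + 16 mod 23 = 4
LHS != RHS

No, not on the curve


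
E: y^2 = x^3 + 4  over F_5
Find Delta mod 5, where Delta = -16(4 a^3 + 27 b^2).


4 a^3 + 27 b^2 = 4*0^3 + 27*4^2 = 0 + 432 = 432
Delta = -16 * (432) = -6912
Delta mod 5 = 3

Delta = 3 (mod 5)


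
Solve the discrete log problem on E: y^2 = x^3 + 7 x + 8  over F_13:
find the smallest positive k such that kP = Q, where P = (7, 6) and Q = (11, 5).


Enumerate multiples of P until we hit Q = (11, 5):
  1P = (7, 6)
  2P = (3, 2)
  3P = (4, 10)
  4P = (11, 8)
  5P = (5, 8)
  6P = (2, 2)
  7P = (1, 4)
  8P = (8, 11)
  9P = (10, 5)
  10P = (12, 0)
  11P = (10, 8)
  12P = (8, 2)
  13P = (1, 9)
  14P = (2, 11)
  15P = (5, 5)
  16P = (11, 5)
Match found at i = 16.

k = 16


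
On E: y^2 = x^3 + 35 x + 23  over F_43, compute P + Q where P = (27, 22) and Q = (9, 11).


P != Q, so use the chord formula.
s = (y2 - y1) / (x2 - x1) = (32) / (25) mod 43 = 3
x3 = s^2 - x1 - x2 mod 43 = 3^2 - 27 - 9 = 16
y3 = s (x1 - x3) - y1 mod 43 = 3 * (27 - 16) - 22 = 11

P + Q = (16, 11)


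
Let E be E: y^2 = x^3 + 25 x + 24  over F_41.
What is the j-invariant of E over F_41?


Delta = -16(4 a^3 + 27 b^2) mod 41 = 28
-1728 * (4 a)^3 = -1728 * (4*25)^3 mod 41 = 22
j = 22 * 28^(-1) mod 41 = 33

j = 33 (mod 41)


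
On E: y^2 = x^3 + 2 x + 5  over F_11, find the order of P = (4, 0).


Compute successive multiples of P until we hit O:
  1P = (4, 0)
  2P = O

ord(P) = 2


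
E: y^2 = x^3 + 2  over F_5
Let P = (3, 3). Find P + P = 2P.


Doubling: s = (3 x1^2 + a) / (2 y1)
s = (3*3^2 + 0) / (2*3) mod 5 = 2
x3 = s^2 - 2 x1 mod 5 = 2^2 - 2*3 = 3
y3 = s (x1 - x3) - y1 mod 5 = 2 * (3 - 3) - 3 = 2

2P = (3, 2)


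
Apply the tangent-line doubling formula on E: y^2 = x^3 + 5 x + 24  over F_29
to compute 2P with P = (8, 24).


Doubling: s = (3 x1^2 + a) / (2 y1)
s = (3*8^2 + 5) / (2*24) mod 29 = 18
x3 = s^2 - 2 x1 mod 29 = 18^2 - 2*8 = 18
y3 = s (x1 - x3) - y1 mod 29 = 18 * (8 - 18) - 24 = 28

2P = (18, 28)


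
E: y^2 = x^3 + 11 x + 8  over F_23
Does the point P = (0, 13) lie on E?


Check whether y^2 = x^3 + 11 x + 8 (mod 23) for (x, y) = (0, 13).
LHS: y^2 = 13^2 mod 23 = 8
RHS: x^3 + 11 x + 8 = 0^3 + 11*0 + 8 mod 23 = 8
LHS = RHS

Yes, on the curve


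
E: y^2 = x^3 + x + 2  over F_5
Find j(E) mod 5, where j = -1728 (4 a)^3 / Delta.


Delta = -16(4 a^3 + 27 b^2) mod 5 = 3
-1728 * (4 a)^3 = -1728 * (4*1)^3 mod 5 = 3
j = 3 * 3^(-1) mod 5 = 1

j = 1 (mod 5)


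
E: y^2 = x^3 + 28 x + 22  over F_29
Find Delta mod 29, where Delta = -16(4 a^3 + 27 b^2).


4 a^3 + 27 b^2 = 4*28^3 + 27*22^2 = 87808 + 13068 = 100876
Delta = -16 * (100876) = -1614016
Delta mod 29 = 8

Delta = 8 (mod 29)


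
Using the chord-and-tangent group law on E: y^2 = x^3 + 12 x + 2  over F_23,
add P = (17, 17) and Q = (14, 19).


P != Q, so use the chord formula.
s = (y2 - y1) / (x2 - x1) = (2) / (20) mod 23 = 7
x3 = s^2 - x1 - x2 mod 23 = 7^2 - 17 - 14 = 18
y3 = s (x1 - x3) - y1 mod 23 = 7 * (17 - 18) - 17 = 22

P + Q = (18, 22)


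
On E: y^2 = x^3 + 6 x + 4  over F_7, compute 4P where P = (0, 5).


k = 4 = 100_2 (binary, LSB first: 001)
Double-and-add from P = (0, 5):
  bit 0 = 0: acc unchanged = O
  bit 1 = 0: acc unchanged = O
  bit 2 = 1: acc = O + (0, 2) = (0, 2)

4P = (0, 2)


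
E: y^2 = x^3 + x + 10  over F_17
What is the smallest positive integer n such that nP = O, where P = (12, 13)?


Compute successive multiples of P until we hit O:
  1P = (12, 13)
  2P = (11, 3)
  3P = (9, 0)
  4P = (11, 14)
  5P = (12, 4)
  6P = O

ord(P) = 6


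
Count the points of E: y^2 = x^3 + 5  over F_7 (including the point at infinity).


For each x in F_7, count y with y^2 = x^3 + 0 x + 5 mod 7:
  x = 3: RHS = 4, y in [2, 5]  -> 2 point(s)
  x = 5: RHS = 4, y in [2, 5]  -> 2 point(s)
  x = 6: RHS = 4, y in [2, 5]  -> 2 point(s)
Affine points: 6. Add the point at infinity: total = 7.

#E(F_7) = 7


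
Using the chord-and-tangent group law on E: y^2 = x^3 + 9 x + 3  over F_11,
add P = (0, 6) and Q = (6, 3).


P != Q, so use the chord formula.
s = (y2 - y1) / (x2 - x1) = (8) / (6) mod 11 = 5
x3 = s^2 - x1 - x2 mod 11 = 5^2 - 0 - 6 = 8
y3 = s (x1 - x3) - y1 mod 11 = 5 * (0 - 8) - 6 = 9

P + Q = (8, 9)


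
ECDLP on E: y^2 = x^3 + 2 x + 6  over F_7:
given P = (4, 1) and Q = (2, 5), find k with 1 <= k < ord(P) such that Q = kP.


Enumerate multiples of P until we hit Q = (2, 5):
  1P = (4, 1)
  2P = (1, 4)
  3P = (3, 5)
  4P = (2, 5)
Match found at i = 4.

k = 4


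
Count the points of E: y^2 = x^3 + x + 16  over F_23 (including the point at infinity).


For each x in F_23, count y with y^2 = x^3 + 1 x + 16 mod 23:
  x = 0: RHS = 16, y in [4, 19]  -> 2 point(s)
  x = 1: RHS = 18, y in [8, 15]  -> 2 point(s)
  x = 2: RHS = 3, y in [7, 16]  -> 2 point(s)
  x = 3: RHS = 0, y in [0]  -> 1 point(s)
  x = 5: RHS = 8, y in [10, 13]  -> 2 point(s)
  x = 6: RHS = 8, y in [10, 13]  -> 2 point(s)
  x = 9: RHS = 18, y in [8, 15]  -> 2 point(s)
  x = 11: RHS = 1, y in [1, 22]  -> 2 point(s)
  x = 12: RHS = 8, y in [10, 13]  -> 2 point(s)
  x = 13: RHS = 18, y in [8, 15]  -> 2 point(s)
  x = 15: RHS = 2, y in [5, 18]  -> 2 point(s)
  x = 17: RHS = 1, y in [1, 22]  -> 2 point(s)
  x = 18: RHS = 1, y in [1, 22]  -> 2 point(s)
  x = 20: RHS = 9, y in [3, 20]  -> 2 point(s)
  x = 21: RHS = 6, y in [11, 12]  -> 2 point(s)
Affine points: 29. Add the point at infinity: total = 30.

#E(F_23) = 30


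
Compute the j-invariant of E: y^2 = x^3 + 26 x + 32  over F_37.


Delta = -16(4 a^3 + 27 b^2) mod 37 = 14
-1728 * (4 a)^3 = -1728 * (4*26)^3 mod 37 = 1
j = 1 * 14^(-1) mod 37 = 8

j = 8 (mod 37)


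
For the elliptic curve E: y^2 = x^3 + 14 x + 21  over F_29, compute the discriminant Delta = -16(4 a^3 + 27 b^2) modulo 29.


4 a^3 + 27 b^2 = 4*14^3 + 27*21^2 = 10976 + 11907 = 22883
Delta = -16 * (22883) = -366128
Delta mod 29 = 26

Delta = 26 (mod 29)


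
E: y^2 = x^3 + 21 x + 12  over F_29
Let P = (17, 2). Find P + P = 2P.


Doubling: s = (3 x1^2 + a) / (2 y1)
s = (3*17^2 + 21) / (2*2) mod 29 = 19
x3 = s^2 - 2 x1 mod 29 = 19^2 - 2*17 = 8
y3 = s (x1 - x3) - y1 mod 29 = 19 * (17 - 8) - 2 = 24

2P = (8, 24)


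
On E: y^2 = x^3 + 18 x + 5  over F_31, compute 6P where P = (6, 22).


k = 6 = 110_2 (binary, LSB first: 011)
Double-and-add from P = (6, 22):
  bit 0 = 0: acc unchanged = O
  bit 1 = 1: acc = O + (6, 9) = (6, 9)
  bit 2 = 1: acc = (6, 9) + (6, 22) = O

6P = O


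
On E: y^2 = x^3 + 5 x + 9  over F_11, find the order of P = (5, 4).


Compute successive multiples of P until we hit O:
  1P = (5, 4)
  2P = (2, 4)
  3P = (4, 7)
  4P = (0, 3)
  5P = (10, 6)
  6P = (1, 2)
  7P = (8, 0)
  8P = (1, 9)
  ... (continuing to 14P)
  14P = O

ord(P) = 14


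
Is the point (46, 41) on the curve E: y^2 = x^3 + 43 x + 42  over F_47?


Check whether y^2 = x^3 + 43 x + 42 (mod 47) for (x, y) = (46, 41).
LHS: y^2 = 41^2 mod 47 = 36
RHS: x^3 + 43 x + 42 = 46^3 + 43*46 + 42 mod 47 = 45
LHS != RHS

No, not on the curve


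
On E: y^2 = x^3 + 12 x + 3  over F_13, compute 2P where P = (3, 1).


Doubling: s = (3 x1^2 + a) / (2 y1)
s = (3*3^2 + 12) / (2*1) mod 13 = 0
x3 = s^2 - 2 x1 mod 13 = 0^2 - 2*3 = 7
y3 = s (x1 - x3) - y1 mod 13 = 0 * (3 - 7) - 1 = 12

2P = (7, 12)


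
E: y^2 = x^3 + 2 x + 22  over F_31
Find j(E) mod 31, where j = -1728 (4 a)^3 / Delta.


Delta = -16(4 a^3 + 27 b^2) mod 31 = 22
-1728 * (4 a)^3 = -1728 * (4*2)^3 mod 31 = 4
j = 4 * 22^(-1) mod 31 = 3

j = 3 (mod 31)


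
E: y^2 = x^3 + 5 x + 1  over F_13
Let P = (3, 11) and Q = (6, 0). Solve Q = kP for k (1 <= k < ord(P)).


Enumerate multiples of P until we hit Q = (6, 0):
  1P = (3, 11)
  2P = (6, 0)
Match found at i = 2.

k = 2


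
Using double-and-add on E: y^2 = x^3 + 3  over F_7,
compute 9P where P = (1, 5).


k = 9 = 1001_2 (binary, LSB first: 1001)
Double-and-add from P = (1, 5):
  bit 0 = 1: acc = O + (1, 5) = (1, 5)
  bit 1 = 0: acc unchanged = (1, 5)
  bit 2 = 0: acc unchanged = (1, 5)
  bit 3 = 1: acc = (1, 5) + (3, 3) = (4, 5)

9P = (4, 5)


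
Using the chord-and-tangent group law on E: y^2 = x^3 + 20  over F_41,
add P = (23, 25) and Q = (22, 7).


P != Q, so use the chord formula.
s = (y2 - y1) / (x2 - x1) = (23) / (40) mod 41 = 18
x3 = s^2 - x1 - x2 mod 41 = 18^2 - 23 - 22 = 33
y3 = s (x1 - x3) - y1 mod 41 = 18 * (23 - 33) - 25 = 0

P + Q = (33, 0)


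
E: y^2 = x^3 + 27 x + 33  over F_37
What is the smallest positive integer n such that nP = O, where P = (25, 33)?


Compute successive multiples of P until we hit O:
  1P = (25, 33)
  2P = (20, 27)
  3P = (26, 25)
  4P = (13, 19)
  5P = (24, 36)
  6P = (34, 31)
  7P = (5, 16)
  8P = (8, 24)
  ... (continuing to 43P)
  43P = O

ord(P) = 43


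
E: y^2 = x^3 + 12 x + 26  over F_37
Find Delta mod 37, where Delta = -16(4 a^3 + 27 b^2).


4 a^3 + 27 b^2 = 4*12^3 + 27*26^2 = 6912 + 18252 = 25164
Delta = -16 * (25164) = -402624
Delta mod 37 = 10

Delta = 10 (mod 37)


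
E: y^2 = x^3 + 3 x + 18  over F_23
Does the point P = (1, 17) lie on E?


Check whether y^2 = x^3 + 3 x + 18 (mod 23) for (x, y) = (1, 17).
LHS: y^2 = 17^2 mod 23 = 13
RHS: x^3 + 3 x + 18 = 1^3 + 3*1 + 18 mod 23 = 22
LHS != RHS

No, not on the curve


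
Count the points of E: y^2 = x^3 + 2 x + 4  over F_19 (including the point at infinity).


For each x in F_19, count y with y^2 = x^3 + 2 x + 4 mod 19:
  x = 0: RHS = 4, y in [2, 17]  -> 2 point(s)
  x = 1: RHS = 7, y in [8, 11]  -> 2 point(s)
  x = 2: RHS = 16, y in [4, 15]  -> 2 point(s)
  x = 4: RHS = 0, y in [0]  -> 1 point(s)
  x = 5: RHS = 6, y in [5, 14]  -> 2 point(s)
  x = 6: RHS = 4, y in [2, 17]  -> 2 point(s)
  x = 7: RHS = 0, y in [0]  -> 1 point(s)
  x = 8: RHS = 0, y in [0]  -> 1 point(s)
  x = 10: RHS = 17, y in [6, 13]  -> 2 point(s)
  x = 13: RHS = 4, y in [2, 17]  -> 2 point(s)
  x = 16: RHS = 9, y in [3, 16]  -> 2 point(s)
  x = 17: RHS = 11, y in [7, 12]  -> 2 point(s)
  x = 18: RHS = 1, y in [1, 18]  -> 2 point(s)
Affine points: 23. Add the point at infinity: total = 24.

#E(F_19) = 24


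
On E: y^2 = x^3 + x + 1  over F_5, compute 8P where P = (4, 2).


k = 8 = 1000_2 (binary, LSB first: 0001)
Double-and-add from P = (4, 2):
  bit 0 = 0: acc unchanged = O
  bit 1 = 0: acc unchanged = O
  bit 2 = 0: acc unchanged = O
  bit 3 = 1: acc = O + (4, 3) = (4, 3)

8P = (4, 3)


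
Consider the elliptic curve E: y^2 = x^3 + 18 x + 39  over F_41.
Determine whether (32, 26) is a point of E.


Check whether y^2 = x^3 + 18 x + 39 (mod 41) for (x, y) = (32, 26).
LHS: y^2 = 26^2 mod 41 = 20
RHS: x^3 + 18 x + 39 = 32^3 + 18*32 + 39 mod 41 = 9
LHS != RHS

No, not on the curve


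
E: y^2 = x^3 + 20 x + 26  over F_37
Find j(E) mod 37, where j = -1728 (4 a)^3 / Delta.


Delta = -16(4 a^3 + 27 b^2) mod 37 = 15
-1728 * (4 a)^3 = -1728 * (4*20)^3 mod 37 = 8
j = 8 * 15^(-1) mod 37 = 3

j = 3 (mod 37)


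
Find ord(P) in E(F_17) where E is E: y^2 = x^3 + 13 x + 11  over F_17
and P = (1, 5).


Compute successive multiples of P until we hit O:
  1P = (1, 5)
  2P = (6, 4)
  3P = (8, 10)
  4P = (4, 5)
  5P = (12, 12)
  6P = (3, 3)
  7P = (14, 8)
  8P = (10, 6)
  ... (continuing to 17P)
  17P = O

ord(P) = 17


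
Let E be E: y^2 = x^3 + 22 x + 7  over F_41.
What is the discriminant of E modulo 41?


4 a^3 + 27 b^2 = 4*22^3 + 27*7^2 = 42592 + 1323 = 43915
Delta = -16 * (43915) = -702640
Delta mod 41 = 18

Delta = 18 (mod 41)


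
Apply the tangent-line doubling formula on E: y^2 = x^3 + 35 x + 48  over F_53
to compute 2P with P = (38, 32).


Doubling: s = (3 x1^2 + a) / (2 y1)
s = (3*38^2 + 35) / (2*32) mod 53 = 26
x3 = s^2 - 2 x1 mod 53 = 26^2 - 2*38 = 17
y3 = s (x1 - x3) - y1 mod 53 = 26 * (38 - 17) - 32 = 37

2P = (17, 37)


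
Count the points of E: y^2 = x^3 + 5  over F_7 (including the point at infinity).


For each x in F_7, count y with y^2 = x^3 + 0 x + 5 mod 7:
  x = 3: RHS = 4, y in [2, 5]  -> 2 point(s)
  x = 5: RHS = 4, y in [2, 5]  -> 2 point(s)
  x = 6: RHS = 4, y in [2, 5]  -> 2 point(s)
Affine points: 6. Add the point at infinity: total = 7.

#E(F_7) = 7


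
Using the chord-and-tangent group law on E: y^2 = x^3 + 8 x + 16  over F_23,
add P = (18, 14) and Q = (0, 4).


P != Q, so use the chord formula.
s = (y2 - y1) / (x2 - x1) = (13) / (5) mod 23 = 21
x3 = s^2 - x1 - x2 mod 23 = 21^2 - 18 - 0 = 9
y3 = s (x1 - x3) - y1 mod 23 = 21 * (18 - 9) - 14 = 14

P + Q = (9, 14)


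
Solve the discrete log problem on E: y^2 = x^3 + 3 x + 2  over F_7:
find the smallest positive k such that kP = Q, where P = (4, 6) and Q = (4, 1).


Enumerate multiples of P until we hit Q = (4, 1):
  1P = (4, 6)
  2P = (0, 4)
  3P = (5, 4)
  4P = (2, 4)
  5P = (2, 3)
  6P = (5, 3)
  7P = (0, 3)
  8P = (4, 1)
Match found at i = 8.

k = 8


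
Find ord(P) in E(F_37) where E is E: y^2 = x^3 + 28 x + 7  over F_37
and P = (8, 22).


Compute successive multiples of P until we hit O:
  1P = (8, 22)
  2P = (9, 10)
  3P = (16, 0)
  4P = (9, 27)
  5P = (8, 15)
  6P = O

ord(P) = 6


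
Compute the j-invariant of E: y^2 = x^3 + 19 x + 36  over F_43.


Delta = -16(4 a^3 + 27 b^2) mod 43 = 42
-1728 * (4 a)^3 = -1728 * (4*19)^3 mod 43 = 2
j = 2 * 42^(-1) mod 43 = 41

j = 41 (mod 43)


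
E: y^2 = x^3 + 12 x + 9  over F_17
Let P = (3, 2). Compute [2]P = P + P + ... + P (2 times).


k = 2 = 10_2 (binary, LSB first: 01)
Double-and-add from P = (3, 2):
  bit 0 = 0: acc unchanged = O
  bit 1 = 1: acc = O + (3, 15) = (3, 15)

2P = (3, 15)


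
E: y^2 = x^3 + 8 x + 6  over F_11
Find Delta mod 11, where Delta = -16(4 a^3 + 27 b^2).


4 a^3 + 27 b^2 = 4*8^3 + 27*6^2 = 2048 + 972 = 3020
Delta = -16 * (3020) = -48320
Delta mod 11 = 3

Delta = 3 (mod 11)


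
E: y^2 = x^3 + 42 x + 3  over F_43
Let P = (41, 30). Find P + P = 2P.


Doubling: s = (3 x1^2 + a) / (2 y1)
s = (3*41^2 + 42) / (2*30) mod 43 = 31
x3 = s^2 - 2 x1 mod 43 = 31^2 - 2*41 = 19
y3 = s (x1 - x3) - y1 mod 43 = 31 * (41 - 19) - 30 = 7

2P = (19, 7)


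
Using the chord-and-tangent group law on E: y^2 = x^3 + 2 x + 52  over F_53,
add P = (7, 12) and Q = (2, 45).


P != Q, so use the chord formula.
s = (y2 - y1) / (x2 - x1) = (33) / (48) mod 53 = 4
x3 = s^2 - x1 - x2 mod 53 = 4^2 - 7 - 2 = 7
y3 = s (x1 - x3) - y1 mod 53 = 4 * (7 - 7) - 12 = 41

P + Q = (7, 41)


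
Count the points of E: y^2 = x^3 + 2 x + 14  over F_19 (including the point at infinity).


For each x in F_19, count y with y^2 = x^3 + 2 x + 14 mod 19:
  x = 1: RHS = 17, y in [6, 13]  -> 2 point(s)
  x = 2: RHS = 7, y in [8, 11]  -> 2 point(s)
  x = 3: RHS = 9, y in [3, 16]  -> 2 point(s)
  x = 5: RHS = 16, y in [4, 15]  -> 2 point(s)
  x = 9: RHS = 1, y in [1, 18]  -> 2 point(s)
  x = 16: RHS = 0, y in [0]  -> 1 point(s)
  x = 18: RHS = 11, y in [7, 12]  -> 2 point(s)
Affine points: 13. Add the point at infinity: total = 14.

#E(F_19) = 14


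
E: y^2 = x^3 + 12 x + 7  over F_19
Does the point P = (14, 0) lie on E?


Check whether y^2 = x^3 + 12 x + 7 (mod 19) for (x, y) = (14, 0).
LHS: y^2 = 0^2 mod 19 = 0
RHS: x^3 + 12 x + 7 = 14^3 + 12*14 + 7 mod 19 = 12
LHS != RHS

No, not on the curve


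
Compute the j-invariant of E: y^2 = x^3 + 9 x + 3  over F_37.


Delta = -16(4 a^3 + 27 b^2) mod 37 = 35
-1728 * (4 a)^3 = -1728 * (4*9)^3 mod 37 = 26
j = 26 * 35^(-1) mod 37 = 24

j = 24 (mod 37)


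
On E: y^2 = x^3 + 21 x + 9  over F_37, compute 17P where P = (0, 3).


k = 17 = 10001_2 (binary, LSB first: 10001)
Double-and-add from P = (0, 3):
  bit 0 = 1: acc = O + (0, 3) = (0, 3)
  bit 1 = 0: acc unchanged = (0, 3)
  bit 2 = 0: acc unchanged = (0, 3)
  bit 3 = 0: acc unchanged = (0, 3)
  bit 4 = 1: acc = (0, 3) + (3, 32) = (0, 34)

17P = (0, 34)


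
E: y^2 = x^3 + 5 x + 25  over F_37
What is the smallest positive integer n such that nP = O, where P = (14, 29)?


Compute successive multiples of P until we hit O:
  1P = (14, 29)
  2P = (21, 20)
  3P = (18, 29)
  4P = (5, 8)
  5P = (7, 12)
  6P = (0, 5)
  7P = (35, 9)
  8P = (15, 16)
  ... (continuing to 36P)
  36P = O

ord(P) = 36


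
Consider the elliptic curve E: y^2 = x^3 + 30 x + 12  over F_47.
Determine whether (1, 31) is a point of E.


Check whether y^2 = x^3 + 30 x + 12 (mod 47) for (x, y) = (1, 31).
LHS: y^2 = 31^2 mod 47 = 21
RHS: x^3 + 30 x + 12 = 1^3 + 30*1 + 12 mod 47 = 43
LHS != RHS

No, not on the curve


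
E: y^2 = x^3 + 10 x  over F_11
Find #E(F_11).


For each x in F_11, count y with y^2 = x^3 + 10 x + 0 mod 11:
  x = 0: RHS = 0, y in [0]  -> 1 point(s)
  x = 1: RHS = 0, y in [0]  -> 1 point(s)
  x = 4: RHS = 5, y in [4, 7]  -> 2 point(s)
  x = 6: RHS = 1, y in [1, 10]  -> 2 point(s)
  x = 8: RHS = 9, y in [3, 8]  -> 2 point(s)
  x = 9: RHS = 5, y in [4, 7]  -> 2 point(s)
  x = 10: RHS = 0, y in [0]  -> 1 point(s)
Affine points: 11. Add the point at infinity: total = 12.

#E(F_11) = 12
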